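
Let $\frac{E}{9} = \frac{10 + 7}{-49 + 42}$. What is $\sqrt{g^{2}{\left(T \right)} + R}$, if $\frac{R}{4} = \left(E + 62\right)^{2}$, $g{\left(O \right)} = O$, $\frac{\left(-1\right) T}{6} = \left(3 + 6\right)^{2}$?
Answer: $\frac{2 \sqrt{2972362}}{7} \approx 492.59$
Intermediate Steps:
$T = -486$ ($T = - 6 \left(3 + 6\right)^{2} = - 6 \cdot 9^{2} = \left(-6\right) 81 = -486$)
$E = - \frac{153}{7}$ ($E = 9 \frac{10 + 7}{-49 + 42} = 9 \frac{17}{-7} = 9 \cdot 17 \left(- \frac{1}{7}\right) = 9 \left(- \frac{17}{7}\right) = - \frac{153}{7} \approx -21.857$)
$R = \frac{315844}{49}$ ($R = 4 \left(- \frac{153}{7} + 62\right)^{2} = 4 \left(\frac{281}{7}\right)^{2} = 4 \cdot \frac{78961}{49} = \frac{315844}{49} \approx 6445.8$)
$\sqrt{g^{2}{\left(T \right)} + R} = \sqrt{\left(-486\right)^{2} + \frac{315844}{49}} = \sqrt{236196 + \frac{315844}{49}} = \sqrt{\frac{11889448}{49}} = \frac{2 \sqrt{2972362}}{7}$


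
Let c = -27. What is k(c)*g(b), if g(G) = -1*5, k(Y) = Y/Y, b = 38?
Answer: -5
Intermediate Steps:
k(Y) = 1
g(G) = -5
k(c)*g(b) = 1*(-5) = -5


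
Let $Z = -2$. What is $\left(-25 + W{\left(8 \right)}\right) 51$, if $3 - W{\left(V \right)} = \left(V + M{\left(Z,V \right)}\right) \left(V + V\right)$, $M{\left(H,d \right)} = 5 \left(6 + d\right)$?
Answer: $-64770$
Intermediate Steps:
$M{\left(H,d \right)} = 30 + 5 d$
$W{\left(V \right)} = 3 - 2 V \left(30 + 6 V\right)$ ($W{\left(V \right)} = 3 - \left(V + \left(30 + 5 V\right)\right) \left(V + V\right) = 3 - \left(30 + 6 V\right) 2 V = 3 - 2 V \left(30 + 6 V\right)$)
$\left(-25 + W{\left(8 \right)}\right) 51 = \left(-25 - \left(477 + 768\right)\right) 51 = \left(-25 - 1245\right) 51 = \left(-1270\right) 51 = -64770$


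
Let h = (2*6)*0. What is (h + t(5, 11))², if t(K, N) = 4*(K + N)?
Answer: 4096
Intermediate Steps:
h = 0 (h = 12*0 = 0)
t(K, N) = 4*K + 4*N
(h + t(5, 11))² = (0 + (4*5 + 4*11))² = (0 + (20 + 44))² = (0 + 64)² = 64² = 4096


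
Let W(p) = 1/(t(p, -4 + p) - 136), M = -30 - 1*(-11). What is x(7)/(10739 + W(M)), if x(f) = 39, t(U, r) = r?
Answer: 6201/1707500 ≈ 0.0036316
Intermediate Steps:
M = -19 (M = -30 + 11 = -19)
W(p) = 1/(-140 + p) (W(p) = 1/((-4 + p) - 136) = 1/(-140 + p))
x(7)/(10739 + W(M)) = 39/(10739 + 1/(-140 - 19)) = 39/(10739 + 1/(-159)) = 39/(10739 - 1/159) = 39/(1707500/159) = 39*(159/1707500) = 6201/1707500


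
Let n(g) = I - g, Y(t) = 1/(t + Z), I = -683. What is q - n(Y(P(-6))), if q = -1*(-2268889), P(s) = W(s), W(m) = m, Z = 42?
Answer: 81704593/36 ≈ 2.2696e+6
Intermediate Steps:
P(s) = s
Y(t) = 1/(42 + t) (Y(t) = 1/(t + 42) = 1/(42 + t))
n(g) = -683 - g
q = 2268889
q - n(Y(P(-6))) = 2268889 - (-683 - 1/(42 - 6)) = 2268889 - (-683 - 1/36) = 2268889 - 1*(-24589/36) = 2268889 + 24589/36 = 81704593/36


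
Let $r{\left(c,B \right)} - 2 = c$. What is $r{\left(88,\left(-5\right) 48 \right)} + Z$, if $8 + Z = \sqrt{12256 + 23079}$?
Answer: $82 + \sqrt{35335} \approx 269.98$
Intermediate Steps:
$r{\left(c,B \right)} = 2 + c$
$Z = -8 + \sqrt{35335}$ ($Z = -8 + \sqrt{12256 + 23079} = -8 + \sqrt{35335} \approx 179.98$)
$r{\left(88,\left(-5\right) 48 \right)} + Z = \left(2 + 88\right) - \left(8 - \sqrt{35335}\right) = 90 - \left(8 - \sqrt{35335}\right) = 82 + \sqrt{35335}$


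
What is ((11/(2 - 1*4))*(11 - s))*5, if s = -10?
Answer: -1155/2 ≈ -577.50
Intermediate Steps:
((11/(2 - 1*4))*(11 - s))*5 = ((11/(2 - 1*4))*(11 - 1*(-10)))*5 = ((11/(2 - 4))*(11 + 10))*5 = ((11/(-2))*21)*5 = ((11*(-½))*21)*5 = -11/2*21*5 = -231/2*5 = -1155/2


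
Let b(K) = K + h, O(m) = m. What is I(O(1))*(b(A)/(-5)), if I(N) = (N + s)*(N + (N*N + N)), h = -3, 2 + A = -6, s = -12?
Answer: -363/5 ≈ -72.600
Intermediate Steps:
A = -8 (A = -2 - 6 = -8)
I(N) = (-12 + N)*(N**2 + 2*N) (I(N) = (N - 12)*(N + (N*N + N)) = (-12 + N)*(N + (N**2 + N)) = (-12 + N)*(N + (N + N**2)) = (-12 + N)*(N**2 + 2*N))
b(K) = -3 + K (b(K) = K - 3 = -3 + K)
I(O(1))*(b(A)/(-5)) = (1*(-24 + 1**2 - 10*1))*((-3 - 8)/(-5)) = (1*(-24 + 1 - 10))*(-11*(-1/5)) = (1*(-33))*(11/5) = -33*11/5 = -363/5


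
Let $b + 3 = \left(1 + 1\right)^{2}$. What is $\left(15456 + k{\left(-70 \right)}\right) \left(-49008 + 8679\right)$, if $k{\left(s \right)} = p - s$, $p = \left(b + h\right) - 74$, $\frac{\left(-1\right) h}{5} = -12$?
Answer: $-625623777$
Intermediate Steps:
$h = 60$ ($h = \left(-5\right) \left(-12\right) = 60$)
$b = 1$ ($b = -3 + \left(1 + 1\right)^{2} = -3 + 2^{2} = -3 + 4 = 1$)
$p = -13$ ($p = \left(1 + 60\right) - 74 = 61 - 74 = -13$)
$k{\left(s \right)} = -13 - s$
$\left(15456 + k{\left(-70 \right)}\right) \left(-49008 + 8679\right) = \left(15456 - -57\right) \left(-49008 + 8679\right) = \left(15456 + \left(-13 + 70\right)\right) \left(-40329\right) = \left(15456 + 57\right) \left(-40329\right) = 15513 \left(-40329\right) = -625623777$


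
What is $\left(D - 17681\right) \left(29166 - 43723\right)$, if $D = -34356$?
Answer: $757502609$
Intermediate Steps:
$\left(D - 17681\right) \left(29166 - 43723\right) = \left(-34356 - 17681\right) \left(29166 - 43723\right) = \left(-52037\right) \left(-14557\right) = 757502609$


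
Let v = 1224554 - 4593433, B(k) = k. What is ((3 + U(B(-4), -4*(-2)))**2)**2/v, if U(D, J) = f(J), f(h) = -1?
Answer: -16/3368879 ≈ -4.7494e-6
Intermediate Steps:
v = -3368879
U(D, J) = -1
((3 + U(B(-4), -4*(-2)))**2)**2/v = ((3 - 1)**2)**2/(-3368879) = (2**2)**2*(-1/3368879) = 4**2*(-1/3368879) = 16*(-1/3368879) = -16/3368879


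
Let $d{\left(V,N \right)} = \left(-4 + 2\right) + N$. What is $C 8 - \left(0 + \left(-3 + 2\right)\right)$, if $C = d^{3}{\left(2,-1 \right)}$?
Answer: $-215$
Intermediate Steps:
$d{\left(V,N \right)} = -2 + N$
$C = -27$ ($C = \left(-2 - 1\right)^{3} = \left(-3\right)^{3} = -27$)
$C 8 - \left(0 + \left(-3 + 2\right)\right) = \left(-27\right) 8 - \left(0 + \left(-3 + 2\right)\right) = -216 - \left(0 - 1\right) = -216 - -1 = -216 + 1 = -215$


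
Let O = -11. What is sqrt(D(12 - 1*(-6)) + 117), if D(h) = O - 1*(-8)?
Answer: sqrt(114) ≈ 10.677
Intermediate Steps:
D(h) = -3 (D(h) = -11 - 1*(-8) = -11 + 8 = -3)
sqrt(D(12 - 1*(-6)) + 117) = sqrt(-3 + 117) = sqrt(114)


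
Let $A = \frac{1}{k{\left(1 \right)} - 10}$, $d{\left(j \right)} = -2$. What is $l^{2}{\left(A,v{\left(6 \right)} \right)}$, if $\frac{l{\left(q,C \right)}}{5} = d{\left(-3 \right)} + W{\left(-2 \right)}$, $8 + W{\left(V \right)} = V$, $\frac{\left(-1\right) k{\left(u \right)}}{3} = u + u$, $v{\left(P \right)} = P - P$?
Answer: $3600$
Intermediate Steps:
$v{\left(P \right)} = 0$
$k{\left(u \right)} = - 6 u$ ($k{\left(u \right)} = - 3 \left(u + u\right) = - 3 \cdot 2 u = - 6 u$)
$W{\left(V \right)} = -8 + V$
$A = - \frac{1}{16}$ ($A = \frac{1}{\left(-6\right) 1 - 10} = \frac{1}{-6 - 10} = \frac{1}{-16} = - \frac{1}{16} \approx -0.0625$)
$l{\left(q,C \right)} = -60$ ($l{\left(q,C \right)} = 5 \left(-2 - 10\right) = 5 \left(-12\right) = -60$)
$l^{2}{\left(A,v{\left(6 \right)} \right)} = \left(-60\right)^{2} = 3600$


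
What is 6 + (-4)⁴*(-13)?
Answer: -3322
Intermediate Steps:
6 + (-4)⁴*(-13) = 6 + 256*(-13) = 6 - 3328 = -3322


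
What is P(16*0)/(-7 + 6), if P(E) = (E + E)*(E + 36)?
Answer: 0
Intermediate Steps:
P(E) = 2*E*(36 + E) (P(E) = (2*E)*(36 + E) = 2*E*(36 + E))
P(16*0)/(-7 + 6) = (2*(16*0)*(36 + 16*0))/(-7 + 6) = (2*0*(36 + 0))/(-1) = -2*0*36 = -1*0 = 0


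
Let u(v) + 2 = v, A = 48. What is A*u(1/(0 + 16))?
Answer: -93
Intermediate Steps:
u(v) = -2 + v
A*u(1/(0 + 16)) = 48*(-2 + 1/(0 + 16)) = 48*(-2 + 1/16) = 48*(-31/16) = -93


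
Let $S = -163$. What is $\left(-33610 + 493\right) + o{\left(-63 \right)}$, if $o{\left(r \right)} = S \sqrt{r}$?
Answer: $-33117 - 489 i \sqrt{7} \approx -33117.0 - 1293.8 i$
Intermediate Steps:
$o{\left(r \right)} = - 163 \sqrt{r}$
$\left(-33610 + 493\right) + o{\left(-63 \right)} = \left(-33610 + 493\right) - 163 \sqrt{-63} = -33117 - 163 \cdot 3 i \sqrt{7} = -33117 - 489 i \sqrt{7}$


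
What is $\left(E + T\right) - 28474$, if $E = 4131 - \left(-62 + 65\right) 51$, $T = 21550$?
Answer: $-2946$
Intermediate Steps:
$E = 3978$ ($E = 4131 - 3 \cdot 51 = 4131 - 153 = 3978$)
$\left(E + T\right) - 28474 = \left(3978 + 21550\right) - 28474 = 25528 - 28474 = -2946$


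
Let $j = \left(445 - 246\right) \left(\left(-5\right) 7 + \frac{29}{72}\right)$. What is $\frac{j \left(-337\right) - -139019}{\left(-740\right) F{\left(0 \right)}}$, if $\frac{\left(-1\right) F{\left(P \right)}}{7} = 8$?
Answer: $\frac{177063301}{2983680} \approx 59.344$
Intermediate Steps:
$F{\left(P \right)} = -56$ ($F{\left(P \right)} = \left(-7\right) 8 = -56$)
$j = - \frac{495709}{72}$ ($j = 199 \left(-35 + 29 \cdot \frac{1}{72}\right) = 199 \left(-35 + \frac{29}{72}\right) = 199 \left(- \frac{2491}{72}\right) = - \frac{495709}{72} \approx -6884.8$)
$\frac{j \left(-337\right) - -139019}{\left(-740\right) F{\left(0 \right)}} = \frac{\left(- \frac{495709}{72}\right) \left(-337\right) - -139019}{\left(-740\right) \left(-56\right)} = \frac{\frac{167053933}{72} + 139019}{41440} = \frac{177063301}{72} \cdot \frac{1}{41440} = \frac{177063301}{2983680}$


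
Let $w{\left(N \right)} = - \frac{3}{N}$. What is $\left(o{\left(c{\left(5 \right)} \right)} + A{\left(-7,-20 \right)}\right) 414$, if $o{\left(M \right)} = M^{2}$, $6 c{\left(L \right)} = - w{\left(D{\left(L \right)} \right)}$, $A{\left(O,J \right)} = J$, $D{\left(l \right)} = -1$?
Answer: $- \frac{16353}{2} \approx -8176.5$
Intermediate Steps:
$c{\left(L \right)} = - \frac{1}{2}$ ($c{\left(L \right)} = \frac{\left(-1\right) \left(- \frac{3}{-1}\right)}{6} = \frac{\left(-1\right) \left(\left(-3\right) \left(-1\right)\right)}{6} = \frac{\left(-1\right) 3}{6} = \frac{1}{6} \left(-3\right) = - \frac{1}{2}$)
$\left(o{\left(c{\left(5 \right)} \right)} + A{\left(-7,-20 \right)}\right) 414 = \left(\left(- \frac{1}{2}\right)^{2} - 20\right) 414 = \left(\frac{1}{4} - 20\right) 414 = \left(- \frac{79}{4}\right) 414 = - \frac{16353}{2}$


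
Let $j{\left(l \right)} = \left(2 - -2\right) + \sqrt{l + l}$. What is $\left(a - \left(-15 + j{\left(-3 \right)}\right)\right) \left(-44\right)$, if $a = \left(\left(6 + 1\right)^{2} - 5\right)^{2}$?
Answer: $-85668 + 44 i \sqrt{6} \approx -85668.0 + 107.78 i$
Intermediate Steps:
$a = 1936$ ($a = \left(7^{2} - 5\right)^{2} = \left(49 - 5\right)^{2} = 44^{2} = 1936$)
$j{\left(l \right)} = 4 + \sqrt{2} \sqrt{l}$ ($j{\left(l \right)} = \left(2 + 2\right) + \sqrt{2 l} = 4 + \sqrt{2} \sqrt{l}$)
$\left(a - \left(-15 + j{\left(-3 \right)}\right)\right) \left(-44\right) = \left(1936 + \left(15 - \left(4 + \sqrt{2} \sqrt{-3}\right)\right)\right) \left(-44\right) = \left(1936 + \left(15 - \left(4 + \sqrt{2} i \sqrt{3}\right)\right)\right) \left(-44\right) = \left(1936 + \left(15 - \left(4 + i \sqrt{6}\right)\right)\right) \left(-44\right) = \left(1936 + \left(11 - i \sqrt{6}\right)\right) \left(-44\right) = \left(1947 - i \sqrt{6}\right) \left(-44\right) = -85668 + 44 i \sqrt{6}$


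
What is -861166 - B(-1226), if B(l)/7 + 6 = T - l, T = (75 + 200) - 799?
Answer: -866038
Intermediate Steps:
T = -524 (T = 275 - 799 = -524)
B(l) = -3710 - 7*l (B(l) = -42 + 7*(-524 - l) = -42 + (-3668 - 7*l) = -3710 - 7*l)
-861166 - B(-1226) = -861166 - (-3710 - 7*(-1226)) = -861166 - (-3710 + 8582) = -861166 - 1*4872 = -861166 - 4872 = -866038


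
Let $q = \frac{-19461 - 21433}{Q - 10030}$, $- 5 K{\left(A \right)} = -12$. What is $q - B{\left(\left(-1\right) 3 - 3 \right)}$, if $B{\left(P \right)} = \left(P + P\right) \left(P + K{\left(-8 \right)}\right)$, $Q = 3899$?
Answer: $- \frac{1119826}{30655} \approx -36.53$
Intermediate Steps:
$K{\left(A \right)} = \frac{12}{5}$ ($K{\left(A \right)} = \left(- \frac{1}{5}\right) \left(-12\right) = \frac{12}{5}$)
$B{\left(P \right)} = 2 P \left(\frac{12}{5} + P\right)$ ($B{\left(P \right)} = \left(P + P\right) \left(P + \frac{12}{5}\right) = 2 P \left(\frac{12}{5} + P\right)$)
$q = \frac{40894}{6131}$ ($q = \frac{-19461 - 21433}{3899 - 10030} = - \frac{40894}{-6131} = \left(-40894\right) \left(- \frac{1}{6131}\right) = \frac{40894}{6131} \approx 6.67$)
$q - B{\left(\left(-1\right) 3 - 3 \right)} = \frac{40894}{6131} - \frac{2 \left(\left(-1\right) 3 - 3\right) \left(12 + 5 \left(\left(-1\right) 3 - 3\right)\right)}{5} = \frac{40894}{6131} - \frac{2 \left(-3 - 3\right) \left(12 + 5 \left(-3 - 3\right)\right)}{5} = \frac{40894}{6131} - \frac{2}{5} \left(-6\right) \left(12 + 5 \left(-6\right)\right) = \frac{40894}{6131} - \frac{2}{5} \left(-6\right) \left(12 - 30\right) = \frac{40894}{6131} - \frac{2}{5} \left(-6\right) \left(-18\right) = \frac{40894}{6131} - \frac{216}{5} = - \frac{1119826}{30655}$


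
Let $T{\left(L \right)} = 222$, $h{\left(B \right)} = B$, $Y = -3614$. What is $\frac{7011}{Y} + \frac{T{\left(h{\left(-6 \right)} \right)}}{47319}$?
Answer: $- \frac{110317067}{57003622} \approx -1.9353$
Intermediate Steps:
$\frac{7011}{Y} + \frac{T{\left(h{\left(-6 \right)} \right)}}{47319} = \frac{7011}{-3614} + \frac{222}{47319} = 7011 \left(- \frac{1}{3614}\right) + 222 \cdot \frac{1}{47319} = - \frac{7011}{3614} + \frac{74}{15773} = - \frac{110317067}{57003622}$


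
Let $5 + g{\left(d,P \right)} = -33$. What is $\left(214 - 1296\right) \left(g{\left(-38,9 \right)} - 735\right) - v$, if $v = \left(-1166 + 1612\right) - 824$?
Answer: $836764$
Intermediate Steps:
$g{\left(d,P \right)} = -38$ ($g{\left(d,P \right)} = -5 - 33 = -38$)
$v = -378$ ($v = 446 - 824 = -378$)
$\left(214 - 1296\right) \left(g{\left(-38,9 \right)} - 735\right) - v = \left(214 - 1296\right) \left(-38 - 735\right) - -378 = \left(-1082\right) \left(-773\right) + 378 = 836386 + 378 = 836764$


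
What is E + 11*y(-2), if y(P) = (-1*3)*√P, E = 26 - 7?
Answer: 19 - 33*I*√2 ≈ 19.0 - 46.669*I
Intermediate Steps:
E = 19
y(P) = -3*√P
E + 11*y(-2) = 19 + 11*(-3*I*√2) = 19 - 33*I*√2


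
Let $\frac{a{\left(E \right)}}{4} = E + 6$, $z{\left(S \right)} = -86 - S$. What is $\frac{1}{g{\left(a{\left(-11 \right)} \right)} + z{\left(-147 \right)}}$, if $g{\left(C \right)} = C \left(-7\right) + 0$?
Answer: $\frac{1}{201} \approx 0.0049751$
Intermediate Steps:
$a{\left(E \right)} = 24 + 4 E$ ($a{\left(E \right)} = 4 \left(E + 6\right) = 4 \left(6 + E\right) = 24 + 4 E$)
$g{\left(C \right)} = - 7 C$ ($g{\left(C \right)} = - 7 C + 0 = - 7 C$)
$\frac{1}{g{\left(a{\left(-11 \right)} \right)} + z{\left(-147 \right)}} = \frac{1}{- 7 \left(24 + 4 \left(-11\right)\right) - -61} = \frac{1}{- 7 \left(24 - 44\right) + \left(-86 + 147\right)} = \frac{1}{\left(-7\right) \left(-20\right) + 61} = \frac{1}{140 + 61} = \frac{1}{201}$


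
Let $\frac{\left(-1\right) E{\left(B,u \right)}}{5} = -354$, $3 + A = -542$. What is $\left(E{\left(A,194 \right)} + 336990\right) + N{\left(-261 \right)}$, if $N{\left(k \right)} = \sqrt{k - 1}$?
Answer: $338760 + i \sqrt{262} \approx 3.3876 \cdot 10^{5} + 16.186 i$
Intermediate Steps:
$A = -545$ ($A = -3 - 542 = -545$)
$E{\left(B,u \right)} = 1770$ ($E{\left(B,u \right)} = \left(-5\right) \left(-354\right) = 1770$)
$N{\left(k \right)} = \sqrt{-1 + k}$
$\left(E{\left(A,194 \right)} + 336990\right) + N{\left(-261 \right)} = \left(1770 + 336990\right) + \sqrt{-1 - 261} = 338760 + \sqrt{-262} = 338760 + i \sqrt{262}$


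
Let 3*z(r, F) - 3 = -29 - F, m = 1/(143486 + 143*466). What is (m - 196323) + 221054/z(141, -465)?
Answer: -17970358156301/92244436 ≈ -1.9481e+5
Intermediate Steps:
m = 1/210124 (m = 1/(143486 + 66638) = 1/210124 ≈ 4.7591e-6)
z(r, F) = -26/3 - F/3 (z(r, F) = 1 + (-29 - F)/3 = 1 + (-29/3 - F/3) = -26/3 - F/3)
(m - 196323) + 221054/z(141, -465) = (1/210124 - 196323) + 221054/(-26/3 - ⅓*(-465)) = -41252174051/210124 + 221054/(-26/3 + 155) = -41252174051/210124 + 221054/(439/3) = -41252174051/210124 + 221054*(3/439) = -41252174051/210124 + 663162/439 = -17970358156301/92244436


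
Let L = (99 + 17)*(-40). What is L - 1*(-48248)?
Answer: 43608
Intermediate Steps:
L = -4640 (L = 116*(-40) = -4640)
L - 1*(-48248) = -4640 - 1*(-48248) = -4640 + 48248 = 43608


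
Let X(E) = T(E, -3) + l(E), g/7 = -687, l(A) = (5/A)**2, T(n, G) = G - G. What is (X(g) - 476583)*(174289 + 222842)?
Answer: -208431135988760578/1101261 ≈ -1.8927e+11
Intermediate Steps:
T(n, G) = 0
l(A) = 25/A**2
g = -4809 (g = 7*(-687) = -4809)
X(E) = 25/E**2 (X(E) = 0 + 25/E**2 = 25/E**2)
(X(g) - 476583)*(174289 + 222842) = (25/(-4809)**2 - 476583)*(174289 + 222842) = (25*(1/23126481) - 476583)*397131 = (25/23126481 - 476583)*397131 = -11021687694398/23126481*397131 = -208431135988760578/1101261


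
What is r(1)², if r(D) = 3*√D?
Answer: 9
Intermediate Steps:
r(1)² = (3*√1)² = (3*1)² = 3² = 9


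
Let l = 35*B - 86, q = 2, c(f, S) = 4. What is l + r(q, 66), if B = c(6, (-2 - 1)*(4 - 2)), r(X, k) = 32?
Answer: 86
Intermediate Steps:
B = 4
l = 54 (l = 35*4 - 86 = 140 - 86 = 54)
l + r(q, 66) = 54 + 32 = 86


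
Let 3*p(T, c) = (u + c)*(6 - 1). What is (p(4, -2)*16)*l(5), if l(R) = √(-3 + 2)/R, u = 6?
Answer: 64*I/3 ≈ 21.333*I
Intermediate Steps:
p(T, c) = 10 + 5*c/3 (p(T, c) = ((6 + c)*(6 - 1))/3 = ((6 + c)*5)/3 = (30 + 5*c)/3 = 10 + 5*c/3)
l(R) = I/R (l(R) = √(-1)/R = I/R)
(p(4, -2)*16)*l(5) = ((10 + (5/3)*(-2))*16)*(I/5) = ((10 - 10/3)*16)*(I*(⅕)) = ((20/3)*16)*(I/5) = 320*(I/5)/3 = 64*I/3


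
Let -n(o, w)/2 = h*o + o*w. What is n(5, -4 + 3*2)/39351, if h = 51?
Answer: -530/39351 ≈ -0.013469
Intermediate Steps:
n(o, w) = -102*o - 2*o*w (n(o, w) = -2*(51*o + o*w) = -102*o - 2*o*w)
n(5, -4 + 3*2)/39351 = -2*5*(51 + (-4 + 3*2))/39351 = -2*5*(51 + (-4 + 6))*(1/39351) = -2*5*(51 + 2)*(1/39351) = -2*5*53*(1/39351) = -530*1/39351 = -530/39351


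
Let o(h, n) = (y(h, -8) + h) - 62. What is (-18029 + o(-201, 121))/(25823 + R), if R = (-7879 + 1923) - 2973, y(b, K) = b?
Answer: -18493/16894 ≈ -1.0946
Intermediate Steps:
R = -8929 (R = -5956 - 2973 = -8929)
o(h, n) = -62 + 2*h (o(h, n) = (h + h) - 62 = 2*h - 62 = -62 + 2*h)
(-18029 + o(-201, 121))/(25823 + R) = (-18029 + (-62 + 2*(-201)))/(25823 - 8929) = (-18029 + (-62 - 402))/16894 = (-18029 - 464)*(1/16894) = -18493*1/16894 = -18493/16894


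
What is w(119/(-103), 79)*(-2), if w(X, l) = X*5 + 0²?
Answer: 1190/103 ≈ 11.553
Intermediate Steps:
w(X, l) = 5*X (w(X, l) = 5*X + 0 = 5*X)
w(119/(-103), 79)*(-2) = (5*(119/(-103)))*(-2) = (5*(119*(-1/103)))*(-2) = (5*(-119/103))*(-2) = -595/103*(-2) = 1190/103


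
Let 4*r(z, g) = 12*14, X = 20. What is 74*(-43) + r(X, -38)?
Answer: -3140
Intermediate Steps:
r(z, g) = 42 (r(z, g) = (12*14)/4 = (1/4)*168 = 42)
74*(-43) + r(X, -38) = 74*(-43) + 42 = -3182 + 42 = -3140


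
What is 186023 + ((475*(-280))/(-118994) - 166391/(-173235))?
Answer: 1917353559907112/10306962795 ≈ 1.8603e+5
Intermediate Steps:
186023 + ((475*(-280))/(-118994) - 166391/(-173235)) = 186023 + (-133000*(-1/118994) - 166391*(-1/173235)) = 186023 + (66500/59497 + 166391/173235) = 186023 + 21419892827/10306962795 = 1917353559907112/10306962795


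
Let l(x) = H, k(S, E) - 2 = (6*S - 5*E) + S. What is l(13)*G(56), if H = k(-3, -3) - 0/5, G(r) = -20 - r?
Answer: 304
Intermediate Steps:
k(S, E) = 2 - 5*E + 7*S (k(S, E) = 2 + ((6*S - 5*E) + S) = 2 + ((-5*E + 6*S) + S) = 2 + (-5*E + 7*S) = 2 - 5*E + 7*S)
H = -4 (H = (2 - 5*(-3) + 7*(-3)) - 0/5 = (2 + 15 - 21) - 0/5 = -4 - 1*0 = -4 + 0 = -4)
l(x) = -4
l(13)*G(56) = -4*(-20 - 1*56) = -4*(-20 - 56) = -4*(-76) = 304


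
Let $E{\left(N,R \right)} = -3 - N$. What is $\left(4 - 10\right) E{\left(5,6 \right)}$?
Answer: $48$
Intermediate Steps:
$\left(4 - 10\right) E{\left(5,6 \right)} = \left(4 - 10\right) \left(-3 - 5\right) = - 6 \left(-3 - 5\right) = \left(-6\right) \left(-8\right) = 48$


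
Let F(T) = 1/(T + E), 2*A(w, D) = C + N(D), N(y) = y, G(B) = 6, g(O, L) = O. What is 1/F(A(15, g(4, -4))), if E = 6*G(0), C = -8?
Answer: 34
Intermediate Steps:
A(w, D) = -4 + D/2 (A(w, D) = (-8 + D)/2 = -4 + D/2)
E = 36 (E = 6*6 = 36)
F(T) = 1/(36 + T) (F(T) = 1/(T + 36) = 1/(36 + T))
1/F(A(15, g(4, -4))) = 1/(1/(36 + (-4 + (½)*4))) = 1/(1/(36 + (-4 + 2))) = 1/(1/(36 - 2)) = 1/(1/34) = 34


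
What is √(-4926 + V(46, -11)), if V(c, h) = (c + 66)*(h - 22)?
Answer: 3*I*√958 ≈ 92.855*I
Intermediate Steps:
V(c, h) = (-22 + h)*(66 + c) (V(c, h) = (66 + c)*(-22 + h) = (-22 + h)*(66 + c))
√(-4926 + V(46, -11)) = √(-4926 + (-1452 - 22*46 + 66*(-11) + 46*(-11))) = √(-4926 + (-1452 - 1012 - 726 - 506)) = √(-4926 - 3696) = √(-8622) = 3*I*√958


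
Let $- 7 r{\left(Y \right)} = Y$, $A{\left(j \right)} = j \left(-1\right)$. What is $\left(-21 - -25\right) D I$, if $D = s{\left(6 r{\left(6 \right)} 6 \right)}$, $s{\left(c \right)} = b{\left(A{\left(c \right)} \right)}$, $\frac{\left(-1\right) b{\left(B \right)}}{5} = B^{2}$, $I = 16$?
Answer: $- \frac{14929920}{49} \approx -3.0469 \cdot 10^{5}$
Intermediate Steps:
$A{\left(j \right)} = - j$
$r{\left(Y \right)} = - \frac{Y}{7}$
$b{\left(B \right)} = - 5 B^{2}$
$s{\left(c \right)} = - 5 c^{2}$ ($s{\left(c \right)} = - 5 \left(- c\right)^{2} = - 5 c^{2}$)
$D = - \frac{233280}{49}$ ($D = - 5 \left(6 \left(\left(- \frac{1}{7}\right) 6\right) 6\right)^{2} = - 5 \left(6 \left(- \frac{6}{7}\right) 6\right)^{2} = - 5 \left(\left(- \frac{36}{7}\right) 6\right)^{2} = - 5 \left(- \frac{216}{7}\right)^{2} = \left(-5\right) \frac{46656}{49} = - \frac{233280}{49} \approx -4760.8$)
$\left(-21 - -25\right) D I = \left(-21 - -25\right) \left(- \frac{233280}{49}\right) 16 = \left(-21 + 25\right) \left(- \frac{233280}{49}\right) 16 = 4 \left(- \frac{233280}{49}\right) 16 = \left(- \frac{933120}{49}\right) 16 = - \frac{14929920}{49}$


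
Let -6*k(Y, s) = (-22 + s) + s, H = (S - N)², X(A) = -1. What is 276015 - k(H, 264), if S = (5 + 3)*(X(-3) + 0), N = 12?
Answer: 828298/3 ≈ 2.7610e+5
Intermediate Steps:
S = -8 (S = (5 + 3)*(-1 + 0) = 8*(-1) = -8)
H = 400 (H = (-8 - 1*12)² = (-8 - 12)² = (-20)² = 400)
k(Y, s) = 11/3 - s/3 (k(Y, s) = -((-22 + s) + s)/6 = -(-22 + 2*s)/6 = 11/3 - s/3)
276015 - k(H, 264) = 276015 - (11/3 - ⅓*264) = 276015 - (11/3 - 88) = 276015 - 1*(-253/3) = 276015 + 253/3 = 828298/3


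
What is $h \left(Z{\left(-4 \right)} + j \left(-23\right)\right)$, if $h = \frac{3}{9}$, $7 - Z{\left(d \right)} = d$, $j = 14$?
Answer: $- \frac{311}{3} \approx -103.67$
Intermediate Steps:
$Z{\left(d \right)} = 7 - d$
$h = \frac{1}{3}$ ($h = 3 \cdot \frac{1}{9} = \frac{1}{3} \approx 0.33333$)
$h \left(Z{\left(-4 \right)} + j \left(-23\right)\right) = \frac{\left(7 - -4\right) + 14 \left(-23\right)}{3} = \frac{\left(7 + 4\right) - 322}{3} = \frac{11 - 322}{3} = \frac{1}{3} \left(-311\right) = - \frac{311}{3}$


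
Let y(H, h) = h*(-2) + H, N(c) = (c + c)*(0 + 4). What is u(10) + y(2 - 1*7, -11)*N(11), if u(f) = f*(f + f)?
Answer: 1696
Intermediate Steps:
u(f) = 2*f² (u(f) = f*(2*f) = 2*f²)
N(c) = 8*c (N(c) = (2*c)*4 = 8*c)
y(H, h) = H - 2*h (y(H, h) = -2*h + H = H - 2*h)
u(10) + y(2 - 1*7, -11)*N(11) = 2*10² + ((2 - 1*7) - 2*(-11))*(8*11) = 2*100 + ((2 - 7) + 22)*88 = 200 + (-5 + 22)*88 = 200 + 17*88 = 200 + 1496 = 1696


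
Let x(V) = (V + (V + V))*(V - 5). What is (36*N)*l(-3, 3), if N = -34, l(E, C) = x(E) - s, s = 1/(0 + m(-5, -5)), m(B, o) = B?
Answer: -441864/5 ≈ -88373.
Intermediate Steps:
s = -1/5 (s = 1/(0 - 5) = 1/(-5) = -1/5 ≈ -0.20000)
x(V) = 3*V*(-5 + V) (x(V) = (V + 2*V)*(-5 + V) = (3*V)*(-5 + V) = 3*V*(-5 + V))
l(E, C) = 1/5 + 3*E*(-5 + E) (l(E, C) = 3*E*(-5 + E) - 1*(-1/5) = 3*E*(-5 + E) + 1/5 = 1/5 + 3*E*(-5 + E))
(36*N)*l(-3, 3) = (36*(-34))*(1/5 + 3*(-3)*(-5 - 3)) = -1224*(1/5 + 3*(-3)*(-8)) = -1224*(1/5 + 72) = -1224*361/5 = -441864/5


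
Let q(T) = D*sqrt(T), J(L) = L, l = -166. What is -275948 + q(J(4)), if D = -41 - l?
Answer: -275698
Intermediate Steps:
D = 125 (D = -41 - 1*(-166) = -41 + 166 = 125)
q(T) = 125*sqrt(T)
-275948 + q(J(4)) = -275948 + 125*sqrt(4) = -275948 + 125*2 = -275948 + 250 = -275698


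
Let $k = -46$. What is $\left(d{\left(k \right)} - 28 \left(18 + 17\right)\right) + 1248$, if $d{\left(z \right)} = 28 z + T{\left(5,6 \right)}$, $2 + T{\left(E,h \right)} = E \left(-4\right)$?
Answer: $-1042$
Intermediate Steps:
$T{\left(E,h \right)} = -2 - 4 E$ ($T{\left(E,h \right)} = -2 + E \left(-4\right) = -2 - 4 E$)
$d{\left(z \right)} = -22 + 28 z$ ($d{\left(z \right)} = 28 z - 22 = -22 + 28 z$)
$\left(d{\left(k \right)} - 28 \left(18 + 17\right)\right) + 1248 = \left(\left(-22 + 28 \left(-46\right)\right) - 28 \left(18 + 17\right)\right) + 1248 = \left(\left(-22 - 1288\right) - 980\right) + 1248 = \left(-1310 - 980\right) + 1248 = -2290 + 1248 = -1042$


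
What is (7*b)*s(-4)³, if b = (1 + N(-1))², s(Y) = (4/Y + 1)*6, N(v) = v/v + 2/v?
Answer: 0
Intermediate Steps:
N(v) = 1 + 2/v
s(Y) = 6 + 24/Y (s(Y) = (1 + 4/Y)*6 = 6 + 24/Y)
b = 0 (b = (1 + (2 - 1)/(-1))² = (1 - 1*1)² = (1 - 1)² = 0² = 0)
(7*b)*s(-4)³ = (7*0)*(6 + 24/(-4))³ = 0*(6 + 24*(-¼))³ = 0*(6 - 6)³ = 0*0³ = 0*0 = 0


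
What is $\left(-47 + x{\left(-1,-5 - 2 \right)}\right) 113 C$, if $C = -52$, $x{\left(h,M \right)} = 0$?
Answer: $276172$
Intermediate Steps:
$\left(-47 + x{\left(-1,-5 - 2 \right)}\right) 113 C = \left(-47 + 0\right) 113 \left(-52\right) = \left(-47\right) 113 \left(-52\right) = \left(-5311\right) \left(-52\right) = 276172$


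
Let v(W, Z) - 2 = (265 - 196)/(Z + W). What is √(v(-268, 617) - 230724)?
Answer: 13*I*√166284889/349 ≈ 480.33*I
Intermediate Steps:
v(W, Z) = 2 + 69/(W + Z) (v(W, Z) = 2 + (265 - 196)/(Z + W) = 2 + 69/(W + Z))
√(v(-268, 617) - 230724) = √((69 + 2*(-268) + 2*617)/(-268 + 617) - 230724) = √((69 - 536 + 1234)/349 - 230724) = √((1/349)*767 - 230724) = √(767/349 - 230724) = √(-80521909/349) = 13*I*√166284889/349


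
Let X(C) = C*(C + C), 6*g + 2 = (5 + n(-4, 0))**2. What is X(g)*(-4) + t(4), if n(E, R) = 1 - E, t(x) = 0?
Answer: -19208/9 ≈ -2134.2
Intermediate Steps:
g = 49/3 (g = -1/3 + (5 + (1 - 1*(-4)))**2/6 = -1/3 + (5 + (1 + 4))**2/6 = -1/3 + (5 + 5)**2/6 = -1/3 + (1/6)*10**2 = -1/3 + (1/6)*100 = -1/3 + 50/3 = 49/3 ≈ 16.333)
X(C) = 2*C**2 (X(C) = C*(2*C) = 2*C**2)
X(g)*(-4) + t(4) = (2*(49/3)**2)*(-4) + 0 = (2*(2401/9))*(-4) + 0 = (4802/9)*(-4) + 0 = -19208/9 + 0 = -19208/9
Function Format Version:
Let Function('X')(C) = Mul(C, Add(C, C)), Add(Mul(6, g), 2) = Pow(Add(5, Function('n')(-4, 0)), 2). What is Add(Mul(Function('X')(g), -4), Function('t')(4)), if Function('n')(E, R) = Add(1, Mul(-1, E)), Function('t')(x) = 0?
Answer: Rational(-19208, 9) ≈ -2134.2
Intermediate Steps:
g = Rational(49, 3) (g = Add(Rational(-1, 3), Mul(Rational(1, 6), Pow(Add(5, Add(1, Mul(-1, -4))), 2))) = Add(Rational(-1, 3), Mul(Rational(1, 6), Pow(Add(5, Add(1, 4)), 2))) = Add(Rational(-1, 3), Mul(Rational(1, 6), Pow(Add(5, 5), 2))) = Add(Rational(-1, 3), Mul(Rational(1, 6), Pow(10, 2))) = Add(Rational(-1, 3), Mul(Rational(1, 6), 100)) = Add(Rational(-1, 3), Rational(50, 3)) = Rational(49, 3) ≈ 16.333)
Function('X')(C) = Mul(2, Pow(C, 2)) (Function('X')(C) = Mul(C, Mul(2, C)) = Mul(2, Pow(C, 2)))
Add(Mul(Function('X')(g), -4), Function('t')(4)) = Add(Mul(Mul(2, Pow(Rational(49, 3), 2)), -4), 0) = Add(Mul(Mul(2, Rational(2401, 9)), -4), 0) = Add(Mul(Rational(4802, 9), -4), 0) = Add(Rational(-19208, 9), 0) = Rational(-19208, 9)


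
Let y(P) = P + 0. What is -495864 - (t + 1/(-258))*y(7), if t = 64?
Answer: -128048489/258 ≈ -4.9631e+5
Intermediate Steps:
y(P) = P
-495864 - (t + 1/(-258))*y(7) = -495864 - (64 + 1/(-258))*7 = -495864 - (64 - 1/258)*7 = -495864 - 16511*7/258 = -495864 - 1*115577/258 = -495864 - 115577/258 = -128048489/258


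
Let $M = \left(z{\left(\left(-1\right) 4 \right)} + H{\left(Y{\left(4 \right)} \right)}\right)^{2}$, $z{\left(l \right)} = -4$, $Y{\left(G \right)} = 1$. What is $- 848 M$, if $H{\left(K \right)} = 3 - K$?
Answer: $-3392$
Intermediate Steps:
$M = 4$ ($M = \left(-4 + \left(3 - 1\right)\right)^{2} = \left(-4 + 2\right)^{2} = \left(-2\right)^{2} = 4$)
$- 848 M = \left(-848\right) 4 = -3392$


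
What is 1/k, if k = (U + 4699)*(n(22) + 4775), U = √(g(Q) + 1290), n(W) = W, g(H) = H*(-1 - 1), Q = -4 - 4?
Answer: 4699/105914378115 - √1306/105914378115 ≈ 4.4025e-8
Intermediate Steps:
Q = -8
g(H) = -2*H (g(H) = H*(-2) = -2*H)
U = √1306 (U = √(-2*(-8) + 1290) = √(16 + 1290) = √1306 ≈ 36.139)
k = 22541103 + 4797*√1306 (k = (√1306 + 4699)*(22 + 4775) = (4699 + √1306)*4797 = 22541103 + 4797*√1306 ≈ 2.2714e+7)
1/k = 1/(22541103 + 4797*√1306)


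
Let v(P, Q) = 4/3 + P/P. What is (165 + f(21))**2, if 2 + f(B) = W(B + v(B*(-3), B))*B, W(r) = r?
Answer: 426409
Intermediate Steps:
v(P, Q) = 7/3 (v(P, Q) = 4*(1/3) + 1 = 4/3 + 1 = 7/3)
f(B) = -2 + B*(7/3 + B) (f(B) = -2 + (B + 7/3)*B = -2 + (7/3 + B)*B = -2 + B*(7/3 + B))
(165 + f(21))**2 = (165 + (-2 + (1/3)*21*(7 + 3*21)))**2 = (165 + (-2 + (1/3)*21*(7 + 63)))**2 = (165 + (-2 + (1/3)*21*70))**2 = (165 + (-2 + 490))**2 = (165 + 488)**2 = 653**2 = 426409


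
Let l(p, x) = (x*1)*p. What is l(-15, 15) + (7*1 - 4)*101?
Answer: 78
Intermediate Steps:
l(p, x) = p*x (l(p, x) = x*p = p*x)
l(-15, 15) + (7*1 - 4)*101 = -15*15 + (7*1 - 4)*101 = -225 + (7 - 4)*101 = -225 + 3*101 = -225 + 303 = 78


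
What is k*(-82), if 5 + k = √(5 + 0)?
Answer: 410 - 82*√5 ≈ 226.64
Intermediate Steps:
k = -5 + √5 (k = -5 + √(5 + 0) = -5 + √5 ≈ -2.7639)
k*(-82) = (-5 + √5)*(-82) = 410 - 82*√5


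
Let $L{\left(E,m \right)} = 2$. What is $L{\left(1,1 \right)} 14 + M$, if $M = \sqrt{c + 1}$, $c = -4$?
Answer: $28 + i \sqrt{3} \approx 28.0 + 1.732 i$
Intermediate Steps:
$M = i \sqrt{3}$ ($M = \sqrt{-4 + 1} = \sqrt{-3} = i \sqrt{3} \approx 1.732 i$)
$L{\left(1,1 \right)} 14 + M = 2 \cdot 14 + i \sqrt{3} = 28 + i \sqrt{3}$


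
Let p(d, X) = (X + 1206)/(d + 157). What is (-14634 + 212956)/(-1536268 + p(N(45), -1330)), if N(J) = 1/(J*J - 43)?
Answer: -30856424175/239024220334 ≈ -0.12909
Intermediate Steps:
N(J) = 1/(-43 + J**2) (N(J) = 1/(J**2 - 43) = 1/(-43 + J**2))
p(d, X) = (1206 + X)/(157 + d)
(-14634 + 212956)/(-1536268 + p(N(45), -1330)) = (-14634 + 212956)/(-1536268 + (1206 - 1330)/(157 + 1/(-43 + 45**2))) = 198322/(-1536268 - 124/(157 + 1/(-43 + 2025))) = 198322/(-1536268 - 124/(157 + 1/1982)) = 198322/(-1536268 - 124/(311175/1982)) = 198322/(-1536268 + (1982/311175)*(-124)) = 198322/(-1536268 - 245768/311175) = 198322/(-478048440668/311175) = 198322*(-311175/478048440668) = -30856424175/239024220334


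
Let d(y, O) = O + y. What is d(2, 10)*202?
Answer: 2424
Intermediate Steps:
d(2, 10)*202 = (10 + 2)*202 = 12*202 = 2424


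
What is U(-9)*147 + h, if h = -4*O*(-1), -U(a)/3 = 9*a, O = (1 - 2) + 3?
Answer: 35729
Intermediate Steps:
O = 2 (O = -1 + 3 = 2)
U(a) = -27*a
h = 8 (h = -4*2*(-1) = -8*(-1) = 8)
U(-9)*147 + h = -27*(-9)*147 + 8 = 243*147 + 8 = 35721 + 8 = 35729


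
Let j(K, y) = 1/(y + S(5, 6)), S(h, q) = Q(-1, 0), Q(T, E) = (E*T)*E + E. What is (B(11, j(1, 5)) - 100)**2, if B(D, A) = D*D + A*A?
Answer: 276676/625 ≈ 442.68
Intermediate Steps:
Q(T, E) = E + T*E**2 (Q(T, E) = T*E**2 + E = E + T*E**2)
S(h, q) = 0 (S(h, q) = 0*(1 + 0*(-1)) = 0*(1 + 0) = 0*1 = 0)
j(K, y) = 1/y (j(K, y) = 1/(y + 0) = 1/y)
B(D, A) = A**2 + D**2 (B(D, A) = D**2 + A**2 = A**2 + D**2)
(B(11, j(1, 5)) - 100)**2 = (((1/5)**2 + 11**2) - 100)**2 = (((1/5)**2 + 121) - 100)**2 = ((1/25 + 121) - 100)**2 = (3026/25 - 100)**2 = (526/25)**2 = 276676/625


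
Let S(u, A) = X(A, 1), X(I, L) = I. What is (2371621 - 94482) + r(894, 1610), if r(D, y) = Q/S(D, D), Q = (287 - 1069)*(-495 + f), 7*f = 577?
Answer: 7126297139/3129 ≈ 2.2775e+6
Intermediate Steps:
S(u, A) = A
f = 577/7 (f = (1/7)*577 = 577/7 ≈ 82.429)
Q = 2258416/7 (Q = (287 - 1069)*(-495 + 577/7) = -782*(-2888/7) = 2258416/7 ≈ 3.2263e+5)
r(D, y) = 2258416/(7*D)
(2371621 - 94482) + r(894, 1610) = (2371621 - 94482) + (2258416/7)/894 = 2277139 + (2258416/7)*(1/894) = 2277139 + 1129208/3129 = 7126297139/3129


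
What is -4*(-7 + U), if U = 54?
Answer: -188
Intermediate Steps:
-4*(-7 + U) = -4*(-7 + 54) = -4*47 = -188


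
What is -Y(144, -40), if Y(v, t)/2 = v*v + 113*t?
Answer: -32432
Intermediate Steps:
Y(v, t) = 2*v² + 226*t (Y(v, t) = 2*(v*v + 113*t) = 2*(v² + 113*t) = 2*v² + 226*t)
-Y(144, -40) = -(2*144² + 226*(-40)) = -(2*20736 - 9040) = -(41472 - 9040) = -1*32432 = -32432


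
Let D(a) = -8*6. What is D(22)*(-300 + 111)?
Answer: 9072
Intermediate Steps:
D(a) = -48
D(22)*(-300 + 111) = -48*(-300 + 111) = -48*(-189) = 9072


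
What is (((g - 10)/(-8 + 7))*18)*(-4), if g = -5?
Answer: -1080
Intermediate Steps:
(((g - 10)/(-8 + 7))*18)*(-4) = (((-5 - 10)/(-8 + 7))*18)*(-4) = (-15/(-1)*18)*(-4) = (-15*(-1)*18)*(-4) = (15*18)*(-4) = 270*(-4) = -1080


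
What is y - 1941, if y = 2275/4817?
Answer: -9347522/4817 ≈ -1940.5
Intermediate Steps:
y = 2275/4817 (y = 2275*(1/4817) = 2275/4817 ≈ 0.47229)
y - 1941 = 2275/4817 - 1941 = -9347522/4817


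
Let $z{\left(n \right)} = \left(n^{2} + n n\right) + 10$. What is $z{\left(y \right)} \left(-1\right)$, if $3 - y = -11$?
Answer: $-402$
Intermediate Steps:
$y = 14$ ($y = 3 - -11 = 3 + 11 = 14$)
$z{\left(n \right)} = 10 + 2 n^{2}$ ($z{\left(n \right)} = \left(n^{2} + n^{2}\right) + 10 = 2 n^{2} + 10 = 10 + 2 n^{2}$)
$z{\left(y \right)} \left(-1\right) = \left(10 + 2 \cdot 14^{2}\right) \left(-1\right) = \left(10 + 2 \cdot 196\right) \left(-1\right) = \left(10 + 392\right) \left(-1\right) = 402 \left(-1\right) = -402$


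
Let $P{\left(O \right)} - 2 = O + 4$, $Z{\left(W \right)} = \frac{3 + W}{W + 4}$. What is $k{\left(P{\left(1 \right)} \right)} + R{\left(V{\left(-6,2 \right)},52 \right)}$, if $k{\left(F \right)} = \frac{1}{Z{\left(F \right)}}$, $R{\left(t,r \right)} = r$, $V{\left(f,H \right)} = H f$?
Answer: $\frac{531}{10} \approx 53.1$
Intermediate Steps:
$Z{\left(W \right)} = \frac{3 + W}{4 + W}$
$P{\left(O \right)} = 6 + O$ ($P{\left(O \right)} = 2 + \left(O + 4\right) = 2 + \left(4 + O\right) = 6 + O$)
$k{\left(F \right)} = \frac{4 + F}{3 + F}$ ($k{\left(F \right)} = \frac{1}{\frac{1}{4 + F} \left(3 + F\right)} = \frac{4 + F}{3 + F}$)
$k{\left(P{\left(1 \right)} \right)} + R{\left(V{\left(-6,2 \right)},52 \right)} = \frac{4 + \left(6 + 1\right)}{3 + \left(6 + 1\right)} + 52 = \frac{4 + 7}{3 + 7} + 52 = \frac{1}{10} \cdot 11 + 52 = \frac{11}{10} + 52 = \frac{531}{10}$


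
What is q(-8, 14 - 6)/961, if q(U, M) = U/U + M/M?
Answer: 2/961 ≈ 0.0020812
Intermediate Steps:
q(U, M) = 2 (q(U, M) = 1 + 1 = 2)
q(-8, 14 - 6)/961 = 2/961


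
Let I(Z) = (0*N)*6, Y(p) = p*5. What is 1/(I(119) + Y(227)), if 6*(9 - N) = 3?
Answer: 1/1135 ≈ 0.00088106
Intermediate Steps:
Y(p) = 5*p
N = 17/2 (N = 9 - ⅙*3 = 9 - ½ = 17/2 ≈ 8.5000)
I(Z) = 0 (I(Z) = (0*(17/2))*6 = 0*6 = 0)
1/(I(119) + Y(227)) = 1/(0 + 5*227) = 1/(0 + 1135) = 1/1135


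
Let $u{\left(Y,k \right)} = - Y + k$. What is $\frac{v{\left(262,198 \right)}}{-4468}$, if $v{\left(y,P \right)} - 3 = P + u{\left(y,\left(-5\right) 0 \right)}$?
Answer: $\frac{61}{4468} \approx 0.013653$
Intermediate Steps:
$u{\left(Y,k \right)} = k - Y$
$v{\left(y,P \right)} = 3 + P - y$ ($v{\left(y,P \right)} = 3 + \left(P - y\right) = 3 + P - y$)
$\frac{v{\left(262,198 \right)}}{-4468} = \frac{3 + 198 - 262}{-4468} = \left(3 + 198 - 262\right) \left(- \frac{1}{4468}\right) = \left(-61\right) \left(- \frac{1}{4468}\right) = \frac{61}{4468}$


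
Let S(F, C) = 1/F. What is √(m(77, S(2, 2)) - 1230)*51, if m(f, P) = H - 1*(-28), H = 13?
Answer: 51*I*√1189 ≈ 1758.6*I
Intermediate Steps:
m(f, P) = 41 (m(f, P) = 13 - 1*(-28) = 13 + 28 = 41)
√(m(77, S(2, 2)) - 1230)*51 = √(41 - 1230)*51 = √(-1189)*51 = (I*√1189)*51 = 51*I*√1189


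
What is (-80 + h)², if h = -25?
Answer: 11025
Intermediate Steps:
(-80 + h)² = (-80 - 25)² = (-105)² = 11025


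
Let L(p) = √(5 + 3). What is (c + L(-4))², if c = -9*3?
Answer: 737 - 108*√2 ≈ 584.26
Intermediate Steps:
c = -27
L(p) = 2*√2 (L(p) = √8 = 2*√2)
(c + L(-4))² = (-27 + 2*√2)²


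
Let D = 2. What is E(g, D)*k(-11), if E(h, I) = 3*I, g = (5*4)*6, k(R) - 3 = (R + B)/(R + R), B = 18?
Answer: 177/11 ≈ 16.091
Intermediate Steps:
k(R) = 3 + (18 + R)/(2*R) (k(R) = 3 + (R + 18)/(R + R) = 3 + (18 + R)/((2*R)) = 3 + (18 + R)*(1/(2*R)) = 3 + (18 + R)/(2*R))
g = 120 (g = 20*6 = 120)
E(g, D)*k(-11) = (3*2)*(7/2 + 9/(-11)) = 6*(7/2 + 9*(-1/11)) = 6*(7/2 - 9/11) = 6*(59/22) = 177/11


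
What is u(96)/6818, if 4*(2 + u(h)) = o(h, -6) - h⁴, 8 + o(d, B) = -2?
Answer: -42467337/13636 ≈ -3114.4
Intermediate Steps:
o(d, B) = -10 (o(d, B) = -8 - 2 = -10)
u(h) = -9/2 - h⁴/4 (u(h) = -2 + (-10 - h⁴)/4 = -2 + (-5/2 - h⁴/4) = -9/2 - h⁴/4)
u(96)/6818 = (-9/2 - ¼*96⁴)/6818 = (-9/2 - ¼*84934656)*(1/6818) = (-9/2 - 21233664)*(1/6818) = -42467337/2*1/6818 = -42467337/13636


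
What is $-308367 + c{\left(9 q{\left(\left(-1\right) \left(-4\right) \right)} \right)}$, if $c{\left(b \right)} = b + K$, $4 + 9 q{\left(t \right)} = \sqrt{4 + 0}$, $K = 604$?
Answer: $-307765$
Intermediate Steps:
$q{\left(t \right)} = - \frac{2}{9}$ ($q{\left(t \right)} = - \frac{4}{9} + \frac{\sqrt{4 + 0}}{9} = - \frac{4}{9} + \frac{\sqrt{4}}{9} = - \frac{4}{9} + \frac{1}{9} \cdot 2 = - \frac{4}{9} + \frac{2}{9} = - \frac{2}{9}$)
$c{\left(b \right)} = 604 + b$ ($c{\left(b \right)} = b + 604 = 604 + b$)
$-308367 + c{\left(9 q{\left(\left(-1\right) \left(-4\right) \right)} \right)} = -308367 + \left(604 + 9 \left(- \frac{2}{9}\right)\right) = -308367 + \left(604 - 2\right) = -308367 + 602 = -307765$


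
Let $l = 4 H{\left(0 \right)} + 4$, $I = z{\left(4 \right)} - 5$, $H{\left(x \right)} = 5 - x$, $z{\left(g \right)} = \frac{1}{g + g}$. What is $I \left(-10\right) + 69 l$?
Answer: $\frac{6819}{4} \approx 1704.8$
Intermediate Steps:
$z{\left(g \right)} = \frac{1}{2 g}$
$I = - \frac{39}{8}$ ($I = \frac{1}{2 \cdot 4} - 5 = \frac{1}{2} \cdot \frac{1}{4} - 5 = \frac{1}{8} - 5 = - \frac{39}{8} \approx -4.875$)
$l = 24$ ($l = 4 \left(5 - 0\right) + 4 = 4 \left(5 + 0\right) + 4 = 4 \cdot 5 + 4 = 20 + 4 = 24$)
$I \left(-10\right) + 69 l = \left(- \frac{39}{8}\right) \left(-10\right) + 69 \cdot 24 = \frac{195}{4} + 1656 = \frac{6819}{4}$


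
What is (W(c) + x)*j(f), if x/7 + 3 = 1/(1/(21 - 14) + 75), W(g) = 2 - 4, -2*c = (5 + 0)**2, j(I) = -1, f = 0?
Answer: 12049/526 ≈ 22.907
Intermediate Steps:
c = -25/2 (c = -(5 + 0)**2/2 = -1/2*5**2 = -1/2*25 = -25/2 ≈ -12.500)
W(g) = -2
x = -10997/526 (x = -21 + 7/(1/(21 - 14) + 75) = -21 + 7/(1/7 + 75) = -21 + 7/(526/7) = -21 + 7*(7/526) = -21 + 49/526 = -10997/526 ≈ -20.907)
(W(c) + x)*j(f) = (-2 - 10997/526)*(-1) = -12049/526*(-1) = 12049/526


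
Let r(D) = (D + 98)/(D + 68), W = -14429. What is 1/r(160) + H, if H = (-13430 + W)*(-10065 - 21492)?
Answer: 37803297947/43 ≈ 8.7915e+8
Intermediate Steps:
r(D) = (98 + D)/(68 + D)
H = 879146463 (H = (-13430 - 14429)*(-10065 - 21492) = -27859*(-31557) = 879146463)
1/r(160) + H = 1/((98 + 160)/(68 + 160)) + 879146463 = 1/(258/228) + 879146463 = 1/((1/228)*258) + 879146463 = 1/(43/38) + 879146463 = 38/43 + 879146463 = 37803297947/43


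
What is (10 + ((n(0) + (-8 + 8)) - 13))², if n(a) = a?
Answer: 9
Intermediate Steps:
(10 + ((n(0) + (-8 + 8)) - 13))² = (10 + ((0 + (-8 + 8)) - 13))² = (10 + ((0 + 0) - 13))² = (10 + (0 - 13))² = (10 - 13)² = (-3)² = 9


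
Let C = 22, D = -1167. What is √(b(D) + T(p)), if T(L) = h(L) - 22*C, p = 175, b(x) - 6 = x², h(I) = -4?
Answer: √1361407 ≈ 1166.8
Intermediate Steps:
b(x) = 6 + x²
T(L) = -488 (T(L) = -4 - 22*22 = -4 - 484 = -488)
√(b(D) + T(p)) = √((6 + (-1167)²) - 488) = √((6 + 1361889) - 488) = √(1361895 - 488) = √1361407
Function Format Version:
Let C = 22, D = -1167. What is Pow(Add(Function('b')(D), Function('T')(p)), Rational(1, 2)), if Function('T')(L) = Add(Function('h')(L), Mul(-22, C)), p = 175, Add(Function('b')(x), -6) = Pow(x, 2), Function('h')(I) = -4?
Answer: Pow(1361407, Rational(1, 2)) ≈ 1166.8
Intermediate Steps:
Function('b')(x) = Add(6, Pow(x, 2))
Function('T')(L) = -488 (Function('T')(L) = Add(-4, Mul(-22, 22)) = Add(-4, -484) = -488)
Pow(Add(Function('b')(D), Function('T')(p)), Rational(1, 2)) = Pow(Add(Add(6, Pow(-1167, 2)), -488), Rational(1, 2)) = Pow(Add(Add(6, 1361889), -488), Rational(1, 2)) = Pow(Add(1361895, -488), Rational(1, 2)) = Pow(1361407, Rational(1, 2))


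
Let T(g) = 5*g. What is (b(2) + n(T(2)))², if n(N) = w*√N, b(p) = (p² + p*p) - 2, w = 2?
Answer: 76 + 24*√10 ≈ 151.89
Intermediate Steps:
b(p) = -2 + 2*p² (b(p) = (p² + p²) - 2 = 2*p² - 2 = -2 + 2*p²)
n(N) = 2*√N
(b(2) + n(T(2)))² = ((-2 + 2*2²) + 2*√(5*2))² = ((-2 + 2*4) + 2*√10)² = ((-2 + 8) + 2*√10)² = (6 + 2*√10)²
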